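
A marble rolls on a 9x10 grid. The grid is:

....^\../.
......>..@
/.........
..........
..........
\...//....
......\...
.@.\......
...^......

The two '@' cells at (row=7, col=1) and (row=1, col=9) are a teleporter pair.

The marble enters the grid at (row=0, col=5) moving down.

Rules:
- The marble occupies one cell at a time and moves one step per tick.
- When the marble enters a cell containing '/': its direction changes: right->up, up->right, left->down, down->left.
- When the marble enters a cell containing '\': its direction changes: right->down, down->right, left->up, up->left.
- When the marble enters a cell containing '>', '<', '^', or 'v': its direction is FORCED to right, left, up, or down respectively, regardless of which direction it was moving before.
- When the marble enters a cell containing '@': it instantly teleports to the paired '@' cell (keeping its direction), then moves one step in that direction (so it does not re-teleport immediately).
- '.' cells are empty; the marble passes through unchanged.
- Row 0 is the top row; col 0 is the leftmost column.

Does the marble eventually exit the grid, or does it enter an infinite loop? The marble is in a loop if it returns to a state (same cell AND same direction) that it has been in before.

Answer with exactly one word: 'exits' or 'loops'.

Step 1: enter (0,5), '\' deflects down->right, move right to (0,6)
Step 2: enter (0,6), '.' pass, move right to (0,7)
Step 3: enter (0,7), '.' pass, move right to (0,8)
Step 4: enter (0,8), '/' deflects right->up, move up to (-1,8)
Step 5: at (-1,8) — EXIT via top edge, pos 8

Answer: exits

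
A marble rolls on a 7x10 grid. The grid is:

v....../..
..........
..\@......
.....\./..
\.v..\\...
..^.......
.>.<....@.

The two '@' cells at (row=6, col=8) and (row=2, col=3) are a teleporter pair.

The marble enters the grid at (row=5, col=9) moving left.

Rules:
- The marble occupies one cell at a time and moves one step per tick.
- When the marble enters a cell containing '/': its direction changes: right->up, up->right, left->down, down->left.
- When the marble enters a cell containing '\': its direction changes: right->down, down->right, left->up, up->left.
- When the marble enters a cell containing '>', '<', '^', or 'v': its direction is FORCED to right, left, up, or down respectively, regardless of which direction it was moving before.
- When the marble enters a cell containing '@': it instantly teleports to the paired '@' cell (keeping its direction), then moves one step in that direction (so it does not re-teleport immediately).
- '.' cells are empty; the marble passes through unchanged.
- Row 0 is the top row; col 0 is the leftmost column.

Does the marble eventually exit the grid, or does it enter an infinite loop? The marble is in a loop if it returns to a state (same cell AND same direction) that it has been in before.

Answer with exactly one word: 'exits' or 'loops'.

Step 1: enter (5,9), '.' pass, move left to (5,8)
Step 2: enter (5,8), '.' pass, move left to (5,7)
Step 3: enter (5,7), '.' pass, move left to (5,6)
Step 4: enter (5,6), '.' pass, move left to (5,5)
Step 5: enter (5,5), '.' pass, move left to (5,4)
Step 6: enter (5,4), '.' pass, move left to (5,3)
Step 7: enter (5,3), '.' pass, move left to (5,2)
Step 8: enter (5,2), '^' forces left->up, move up to (4,2)
Step 9: enter (4,2), 'v' forces up->down, move down to (5,2)
Step 10: enter (5,2), '^' forces down->up, move up to (4,2)
Step 11: at (4,2) dir=up — LOOP DETECTED (seen before)

Answer: loops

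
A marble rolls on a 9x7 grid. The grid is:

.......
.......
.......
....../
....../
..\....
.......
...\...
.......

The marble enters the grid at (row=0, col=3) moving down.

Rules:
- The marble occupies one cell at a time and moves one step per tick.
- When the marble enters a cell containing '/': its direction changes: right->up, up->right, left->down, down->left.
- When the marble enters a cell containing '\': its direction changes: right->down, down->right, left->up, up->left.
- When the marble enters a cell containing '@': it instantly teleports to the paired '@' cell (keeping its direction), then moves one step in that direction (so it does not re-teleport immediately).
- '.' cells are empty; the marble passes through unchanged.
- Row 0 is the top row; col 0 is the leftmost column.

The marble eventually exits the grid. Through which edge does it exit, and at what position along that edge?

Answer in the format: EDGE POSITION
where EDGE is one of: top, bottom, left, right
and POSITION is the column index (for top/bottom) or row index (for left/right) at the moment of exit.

Step 1: enter (0,3), '.' pass, move down to (1,3)
Step 2: enter (1,3), '.' pass, move down to (2,3)
Step 3: enter (2,3), '.' pass, move down to (3,3)
Step 4: enter (3,3), '.' pass, move down to (4,3)
Step 5: enter (4,3), '.' pass, move down to (5,3)
Step 6: enter (5,3), '.' pass, move down to (6,3)
Step 7: enter (6,3), '.' pass, move down to (7,3)
Step 8: enter (7,3), '\' deflects down->right, move right to (7,4)
Step 9: enter (7,4), '.' pass, move right to (7,5)
Step 10: enter (7,5), '.' pass, move right to (7,6)
Step 11: enter (7,6), '.' pass, move right to (7,7)
Step 12: at (7,7) — EXIT via right edge, pos 7

Answer: right 7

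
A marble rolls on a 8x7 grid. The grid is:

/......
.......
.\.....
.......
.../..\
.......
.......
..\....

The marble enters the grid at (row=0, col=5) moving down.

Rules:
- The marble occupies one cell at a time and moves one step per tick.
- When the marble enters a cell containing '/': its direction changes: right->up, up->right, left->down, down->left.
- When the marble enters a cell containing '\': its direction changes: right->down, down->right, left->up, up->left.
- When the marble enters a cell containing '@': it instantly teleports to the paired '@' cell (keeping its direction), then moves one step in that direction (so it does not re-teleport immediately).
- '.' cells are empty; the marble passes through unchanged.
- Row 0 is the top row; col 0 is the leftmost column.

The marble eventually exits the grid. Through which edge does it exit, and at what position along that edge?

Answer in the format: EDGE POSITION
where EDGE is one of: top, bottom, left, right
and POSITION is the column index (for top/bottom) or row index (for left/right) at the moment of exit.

Answer: bottom 5

Derivation:
Step 1: enter (0,5), '.' pass, move down to (1,5)
Step 2: enter (1,5), '.' pass, move down to (2,5)
Step 3: enter (2,5), '.' pass, move down to (3,5)
Step 4: enter (3,5), '.' pass, move down to (4,5)
Step 5: enter (4,5), '.' pass, move down to (5,5)
Step 6: enter (5,5), '.' pass, move down to (6,5)
Step 7: enter (6,5), '.' pass, move down to (7,5)
Step 8: enter (7,5), '.' pass, move down to (8,5)
Step 9: at (8,5) — EXIT via bottom edge, pos 5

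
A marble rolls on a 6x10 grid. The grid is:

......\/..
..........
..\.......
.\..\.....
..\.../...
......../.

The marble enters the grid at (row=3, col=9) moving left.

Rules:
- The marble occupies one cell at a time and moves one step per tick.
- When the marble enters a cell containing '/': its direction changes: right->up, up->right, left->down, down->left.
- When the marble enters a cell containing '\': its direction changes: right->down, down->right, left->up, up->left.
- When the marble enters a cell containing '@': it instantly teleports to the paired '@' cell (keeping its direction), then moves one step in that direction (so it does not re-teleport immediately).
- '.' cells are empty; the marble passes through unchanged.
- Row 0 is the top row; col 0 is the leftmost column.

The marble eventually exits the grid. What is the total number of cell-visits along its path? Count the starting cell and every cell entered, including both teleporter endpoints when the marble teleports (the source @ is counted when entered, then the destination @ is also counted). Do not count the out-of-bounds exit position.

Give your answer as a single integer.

Step 1: enter (3,9), '.' pass, move left to (3,8)
Step 2: enter (3,8), '.' pass, move left to (3,7)
Step 3: enter (3,7), '.' pass, move left to (3,6)
Step 4: enter (3,6), '.' pass, move left to (3,5)
Step 5: enter (3,5), '.' pass, move left to (3,4)
Step 6: enter (3,4), '\' deflects left->up, move up to (2,4)
Step 7: enter (2,4), '.' pass, move up to (1,4)
Step 8: enter (1,4), '.' pass, move up to (0,4)
Step 9: enter (0,4), '.' pass, move up to (-1,4)
Step 10: at (-1,4) — EXIT via top edge, pos 4
Path length (cell visits): 9

Answer: 9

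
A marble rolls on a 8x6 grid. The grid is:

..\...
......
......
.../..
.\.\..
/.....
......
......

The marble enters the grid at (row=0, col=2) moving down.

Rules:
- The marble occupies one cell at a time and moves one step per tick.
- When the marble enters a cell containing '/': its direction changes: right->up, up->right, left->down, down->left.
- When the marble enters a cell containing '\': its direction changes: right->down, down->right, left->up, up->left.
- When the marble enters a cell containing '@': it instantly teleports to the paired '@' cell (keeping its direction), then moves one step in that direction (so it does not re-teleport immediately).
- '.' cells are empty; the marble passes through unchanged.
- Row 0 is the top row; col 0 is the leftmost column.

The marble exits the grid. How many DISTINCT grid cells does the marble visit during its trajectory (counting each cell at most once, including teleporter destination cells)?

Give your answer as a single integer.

Answer: 4

Derivation:
Step 1: enter (0,2), '\' deflects down->right, move right to (0,3)
Step 2: enter (0,3), '.' pass, move right to (0,4)
Step 3: enter (0,4), '.' pass, move right to (0,5)
Step 4: enter (0,5), '.' pass, move right to (0,6)
Step 5: at (0,6) — EXIT via right edge, pos 0
Distinct cells visited: 4 (path length 4)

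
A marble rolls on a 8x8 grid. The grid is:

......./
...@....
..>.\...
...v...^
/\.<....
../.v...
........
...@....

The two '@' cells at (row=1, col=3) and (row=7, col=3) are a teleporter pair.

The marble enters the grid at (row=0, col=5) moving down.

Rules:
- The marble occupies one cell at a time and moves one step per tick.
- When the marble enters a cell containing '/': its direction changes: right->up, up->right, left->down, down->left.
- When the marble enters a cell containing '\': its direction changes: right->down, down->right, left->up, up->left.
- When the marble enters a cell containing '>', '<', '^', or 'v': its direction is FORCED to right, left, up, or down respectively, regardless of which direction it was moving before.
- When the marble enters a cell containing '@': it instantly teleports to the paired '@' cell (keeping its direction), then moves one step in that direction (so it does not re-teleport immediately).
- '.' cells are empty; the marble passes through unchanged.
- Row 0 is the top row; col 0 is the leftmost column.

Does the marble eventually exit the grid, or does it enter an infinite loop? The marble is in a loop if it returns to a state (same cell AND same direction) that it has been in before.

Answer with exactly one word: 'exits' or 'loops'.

Answer: exits

Derivation:
Step 1: enter (0,5), '.' pass, move down to (1,5)
Step 2: enter (1,5), '.' pass, move down to (2,5)
Step 3: enter (2,5), '.' pass, move down to (3,5)
Step 4: enter (3,5), '.' pass, move down to (4,5)
Step 5: enter (4,5), '.' pass, move down to (5,5)
Step 6: enter (5,5), '.' pass, move down to (6,5)
Step 7: enter (6,5), '.' pass, move down to (7,5)
Step 8: enter (7,5), '.' pass, move down to (8,5)
Step 9: at (8,5) — EXIT via bottom edge, pos 5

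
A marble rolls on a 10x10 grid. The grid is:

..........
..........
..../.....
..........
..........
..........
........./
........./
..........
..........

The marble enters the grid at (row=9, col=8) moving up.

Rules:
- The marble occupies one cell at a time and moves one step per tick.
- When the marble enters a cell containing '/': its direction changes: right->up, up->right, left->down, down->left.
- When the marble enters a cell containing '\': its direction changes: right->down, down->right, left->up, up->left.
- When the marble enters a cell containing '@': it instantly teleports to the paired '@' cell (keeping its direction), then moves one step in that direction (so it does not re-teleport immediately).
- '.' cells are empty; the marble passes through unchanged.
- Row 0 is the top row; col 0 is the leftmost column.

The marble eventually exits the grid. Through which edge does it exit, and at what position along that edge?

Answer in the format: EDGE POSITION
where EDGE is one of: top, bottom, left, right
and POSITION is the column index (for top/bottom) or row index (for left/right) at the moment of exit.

Step 1: enter (9,8), '.' pass, move up to (8,8)
Step 2: enter (8,8), '.' pass, move up to (7,8)
Step 3: enter (7,8), '.' pass, move up to (6,8)
Step 4: enter (6,8), '.' pass, move up to (5,8)
Step 5: enter (5,8), '.' pass, move up to (4,8)
Step 6: enter (4,8), '.' pass, move up to (3,8)
Step 7: enter (3,8), '.' pass, move up to (2,8)
Step 8: enter (2,8), '.' pass, move up to (1,8)
Step 9: enter (1,8), '.' pass, move up to (0,8)
Step 10: enter (0,8), '.' pass, move up to (-1,8)
Step 11: at (-1,8) — EXIT via top edge, pos 8

Answer: top 8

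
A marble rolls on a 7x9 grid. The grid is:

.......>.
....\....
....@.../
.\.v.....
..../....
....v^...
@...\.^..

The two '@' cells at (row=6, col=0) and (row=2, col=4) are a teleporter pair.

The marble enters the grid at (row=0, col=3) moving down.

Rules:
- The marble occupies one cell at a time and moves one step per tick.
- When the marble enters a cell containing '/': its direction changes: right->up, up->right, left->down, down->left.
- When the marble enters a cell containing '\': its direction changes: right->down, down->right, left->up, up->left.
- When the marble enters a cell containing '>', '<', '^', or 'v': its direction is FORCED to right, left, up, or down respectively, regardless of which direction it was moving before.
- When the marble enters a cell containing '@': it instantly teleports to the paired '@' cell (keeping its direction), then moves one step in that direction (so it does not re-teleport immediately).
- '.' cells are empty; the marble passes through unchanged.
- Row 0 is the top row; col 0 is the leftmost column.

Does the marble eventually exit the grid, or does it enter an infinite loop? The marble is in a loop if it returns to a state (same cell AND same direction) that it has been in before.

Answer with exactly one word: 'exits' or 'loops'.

Answer: exits

Derivation:
Step 1: enter (0,3), '.' pass, move down to (1,3)
Step 2: enter (1,3), '.' pass, move down to (2,3)
Step 3: enter (2,3), '.' pass, move down to (3,3)
Step 4: enter (3,3), 'v' forces down->down, move down to (4,3)
Step 5: enter (4,3), '.' pass, move down to (5,3)
Step 6: enter (5,3), '.' pass, move down to (6,3)
Step 7: enter (6,3), '.' pass, move down to (7,3)
Step 8: at (7,3) — EXIT via bottom edge, pos 3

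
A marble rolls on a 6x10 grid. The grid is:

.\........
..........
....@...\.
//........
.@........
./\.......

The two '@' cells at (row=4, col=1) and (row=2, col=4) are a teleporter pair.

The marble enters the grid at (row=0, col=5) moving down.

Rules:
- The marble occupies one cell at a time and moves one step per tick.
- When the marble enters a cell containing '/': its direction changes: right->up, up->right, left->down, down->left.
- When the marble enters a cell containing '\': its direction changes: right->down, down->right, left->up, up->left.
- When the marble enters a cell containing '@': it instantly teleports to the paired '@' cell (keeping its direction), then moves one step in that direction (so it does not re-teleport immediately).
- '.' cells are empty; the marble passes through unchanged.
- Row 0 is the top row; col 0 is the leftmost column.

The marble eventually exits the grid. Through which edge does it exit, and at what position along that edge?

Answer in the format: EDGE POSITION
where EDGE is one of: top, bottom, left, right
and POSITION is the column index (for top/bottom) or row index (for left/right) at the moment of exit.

Answer: bottom 5

Derivation:
Step 1: enter (0,5), '.' pass, move down to (1,5)
Step 2: enter (1,5), '.' pass, move down to (2,5)
Step 3: enter (2,5), '.' pass, move down to (3,5)
Step 4: enter (3,5), '.' pass, move down to (4,5)
Step 5: enter (4,5), '.' pass, move down to (5,5)
Step 6: enter (5,5), '.' pass, move down to (6,5)
Step 7: at (6,5) — EXIT via bottom edge, pos 5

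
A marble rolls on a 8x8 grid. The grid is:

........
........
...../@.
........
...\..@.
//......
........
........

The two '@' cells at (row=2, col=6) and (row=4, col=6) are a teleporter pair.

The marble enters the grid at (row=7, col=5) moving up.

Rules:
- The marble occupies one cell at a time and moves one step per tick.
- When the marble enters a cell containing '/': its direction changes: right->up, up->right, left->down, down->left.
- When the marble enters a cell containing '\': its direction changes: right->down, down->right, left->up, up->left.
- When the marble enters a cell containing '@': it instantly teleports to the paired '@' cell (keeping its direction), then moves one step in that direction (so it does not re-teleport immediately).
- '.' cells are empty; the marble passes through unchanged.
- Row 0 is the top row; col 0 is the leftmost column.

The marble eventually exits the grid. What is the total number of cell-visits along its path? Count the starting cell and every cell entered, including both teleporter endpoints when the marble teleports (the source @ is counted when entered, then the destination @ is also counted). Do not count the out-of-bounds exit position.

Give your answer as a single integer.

Step 1: enter (7,5), '.' pass, move up to (6,5)
Step 2: enter (6,5), '.' pass, move up to (5,5)
Step 3: enter (5,5), '.' pass, move up to (4,5)
Step 4: enter (4,5), '.' pass, move up to (3,5)
Step 5: enter (3,5), '.' pass, move up to (2,5)
Step 6: enter (2,5), '/' deflects up->right, move right to (2,6)
Step 7: enter (2,6), '@' teleport (2,6)->(4,6), also enter (4,6), move right to (4,7)
Step 8: enter (4,7), '.' pass, move right to (4,8)
Step 9: at (4,8) — EXIT via right edge, pos 4
Path length (cell visits): 9

Answer: 9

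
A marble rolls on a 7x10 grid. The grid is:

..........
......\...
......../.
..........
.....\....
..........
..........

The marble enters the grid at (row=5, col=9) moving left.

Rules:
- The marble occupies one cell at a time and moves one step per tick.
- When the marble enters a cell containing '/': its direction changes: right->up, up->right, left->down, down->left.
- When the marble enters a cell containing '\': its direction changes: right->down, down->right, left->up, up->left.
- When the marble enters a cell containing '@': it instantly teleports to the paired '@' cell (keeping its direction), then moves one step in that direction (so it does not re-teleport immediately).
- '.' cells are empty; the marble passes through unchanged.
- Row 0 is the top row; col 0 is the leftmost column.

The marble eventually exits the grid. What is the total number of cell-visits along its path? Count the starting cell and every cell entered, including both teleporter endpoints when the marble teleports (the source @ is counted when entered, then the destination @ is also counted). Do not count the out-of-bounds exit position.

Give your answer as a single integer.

Answer: 10

Derivation:
Step 1: enter (5,9), '.' pass, move left to (5,8)
Step 2: enter (5,8), '.' pass, move left to (5,7)
Step 3: enter (5,7), '.' pass, move left to (5,6)
Step 4: enter (5,6), '.' pass, move left to (5,5)
Step 5: enter (5,5), '.' pass, move left to (5,4)
Step 6: enter (5,4), '.' pass, move left to (5,3)
Step 7: enter (5,3), '.' pass, move left to (5,2)
Step 8: enter (5,2), '.' pass, move left to (5,1)
Step 9: enter (5,1), '.' pass, move left to (5,0)
Step 10: enter (5,0), '.' pass, move left to (5,-1)
Step 11: at (5,-1) — EXIT via left edge, pos 5
Path length (cell visits): 10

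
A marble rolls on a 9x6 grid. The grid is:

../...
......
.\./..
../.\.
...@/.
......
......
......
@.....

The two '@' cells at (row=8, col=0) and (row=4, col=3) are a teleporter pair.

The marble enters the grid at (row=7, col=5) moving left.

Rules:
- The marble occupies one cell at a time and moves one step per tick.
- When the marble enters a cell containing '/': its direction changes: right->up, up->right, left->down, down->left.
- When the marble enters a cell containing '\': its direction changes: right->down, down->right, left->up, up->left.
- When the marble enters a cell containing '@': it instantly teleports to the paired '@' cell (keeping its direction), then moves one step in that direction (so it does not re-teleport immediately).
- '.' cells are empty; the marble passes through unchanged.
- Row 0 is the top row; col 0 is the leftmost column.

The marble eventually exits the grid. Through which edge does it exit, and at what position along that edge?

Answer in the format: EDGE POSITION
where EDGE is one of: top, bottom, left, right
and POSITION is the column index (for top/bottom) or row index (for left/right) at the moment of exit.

Answer: left 7

Derivation:
Step 1: enter (7,5), '.' pass, move left to (7,4)
Step 2: enter (7,4), '.' pass, move left to (7,3)
Step 3: enter (7,3), '.' pass, move left to (7,2)
Step 4: enter (7,2), '.' pass, move left to (7,1)
Step 5: enter (7,1), '.' pass, move left to (7,0)
Step 6: enter (7,0), '.' pass, move left to (7,-1)
Step 7: at (7,-1) — EXIT via left edge, pos 7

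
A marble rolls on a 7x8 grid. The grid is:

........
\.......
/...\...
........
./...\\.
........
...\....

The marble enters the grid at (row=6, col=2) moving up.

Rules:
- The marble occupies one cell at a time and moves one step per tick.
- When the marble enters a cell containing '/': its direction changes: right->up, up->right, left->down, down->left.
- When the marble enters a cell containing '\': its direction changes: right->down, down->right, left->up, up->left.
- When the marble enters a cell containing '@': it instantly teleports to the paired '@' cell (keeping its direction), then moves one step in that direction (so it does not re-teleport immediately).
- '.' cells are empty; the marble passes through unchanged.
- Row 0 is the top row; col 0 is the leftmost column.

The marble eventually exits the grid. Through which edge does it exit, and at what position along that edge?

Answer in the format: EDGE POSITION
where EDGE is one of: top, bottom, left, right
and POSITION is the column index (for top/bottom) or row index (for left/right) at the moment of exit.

Answer: top 2

Derivation:
Step 1: enter (6,2), '.' pass, move up to (5,2)
Step 2: enter (5,2), '.' pass, move up to (4,2)
Step 3: enter (4,2), '.' pass, move up to (3,2)
Step 4: enter (3,2), '.' pass, move up to (2,2)
Step 5: enter (2,2), '.' pass, move up to (1,2)
Step 6: enter (1,2), '.' pass, move up to (0,2)
Step 7: enter (0,2), '.' pass, move up to (-1,2)
Step 8: at (-1,2) — EXIT via top edge, pos 2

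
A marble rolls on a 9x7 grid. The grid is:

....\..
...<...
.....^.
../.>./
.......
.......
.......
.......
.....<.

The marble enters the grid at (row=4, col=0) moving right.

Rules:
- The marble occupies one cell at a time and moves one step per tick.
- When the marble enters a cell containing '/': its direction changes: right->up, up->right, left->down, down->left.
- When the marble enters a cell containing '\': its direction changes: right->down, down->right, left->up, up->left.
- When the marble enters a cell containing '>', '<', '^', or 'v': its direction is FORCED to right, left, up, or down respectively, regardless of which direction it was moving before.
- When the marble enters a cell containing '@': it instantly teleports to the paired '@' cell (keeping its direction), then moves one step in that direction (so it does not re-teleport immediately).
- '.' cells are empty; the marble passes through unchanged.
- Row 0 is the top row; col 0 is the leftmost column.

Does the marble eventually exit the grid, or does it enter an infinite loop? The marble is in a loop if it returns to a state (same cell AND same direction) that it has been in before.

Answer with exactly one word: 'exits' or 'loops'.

Step 1: enter (4,0), '.' pass, move right to (4,1)
Step 2: enter (4,1), '.' pass, move right to (4,2)
Step 3: enter (4,2), '.' pass, move right to (4,3)
Step 4: enter (4,3), '.' pass, move right to (4,4)
Step 5: enter (4,4), '.' pass, move right to (4,5)
Step 6: enter (4,5), '.' pass, move right to (4,6)
Step 7: enter (4,6), '.' pass, move right to (4,7)
Step 8: at (4,7) — EXIT via right edge, pos 4

Answer: exits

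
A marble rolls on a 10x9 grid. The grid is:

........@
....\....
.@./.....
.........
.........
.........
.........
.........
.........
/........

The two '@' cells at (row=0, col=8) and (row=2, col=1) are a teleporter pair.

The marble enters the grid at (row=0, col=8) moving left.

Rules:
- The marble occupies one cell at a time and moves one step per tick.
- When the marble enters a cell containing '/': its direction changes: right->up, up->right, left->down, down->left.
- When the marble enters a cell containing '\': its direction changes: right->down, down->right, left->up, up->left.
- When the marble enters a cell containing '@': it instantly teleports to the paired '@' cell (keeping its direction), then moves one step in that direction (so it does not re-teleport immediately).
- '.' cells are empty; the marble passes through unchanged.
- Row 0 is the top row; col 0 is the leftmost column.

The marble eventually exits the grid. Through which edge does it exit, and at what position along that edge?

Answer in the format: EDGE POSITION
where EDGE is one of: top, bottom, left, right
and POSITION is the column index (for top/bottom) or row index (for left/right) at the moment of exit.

Step 1: enter (0,8), '@' teleport (0,8)->(2,1), also enter (2,1), move left to (2,0)
Step 2: enter (2,0), '.' pass, move left to (2,-1)
Step 3: at (2,-1) — EXIT via left edge, pos 2

Answer: left 2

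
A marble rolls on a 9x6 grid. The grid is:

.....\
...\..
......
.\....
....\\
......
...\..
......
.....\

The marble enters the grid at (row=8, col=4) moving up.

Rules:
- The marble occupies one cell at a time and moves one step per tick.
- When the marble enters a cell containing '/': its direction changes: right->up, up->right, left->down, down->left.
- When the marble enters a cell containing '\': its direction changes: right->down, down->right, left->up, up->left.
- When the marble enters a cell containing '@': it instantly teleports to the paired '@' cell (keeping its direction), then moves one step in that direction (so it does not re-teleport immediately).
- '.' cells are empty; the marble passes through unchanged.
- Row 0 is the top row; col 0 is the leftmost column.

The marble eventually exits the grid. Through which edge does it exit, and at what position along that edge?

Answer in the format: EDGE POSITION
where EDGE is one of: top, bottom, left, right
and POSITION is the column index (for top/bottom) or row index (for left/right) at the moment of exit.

Step 1: enter (8,4), '.' pass, move up to (7,4)
Step 2: enter (7,4), '.' pass, move up to (6,4)
Step 3: enter (6,4), '.' pass, move up to (5,4)
Step 4: enter (5,4), '.' pass, move up to (4,4)
Step 5: enter (4,4), '\' deflects up->left, move left to (4,3)
Step 6: enter (4,3), '.' pass, move left to (4,2)
Step 7: enter (4,2), '.' pass, move left to (4,1)
Step 8: enter (4,1), '.' pass, move left to (4,0)
Step 9: enter (4,0), '.' pass, move left to (4,-1)
Step 10: at (4,-1) — EXIT via left edge, pos 4

Answer: left 4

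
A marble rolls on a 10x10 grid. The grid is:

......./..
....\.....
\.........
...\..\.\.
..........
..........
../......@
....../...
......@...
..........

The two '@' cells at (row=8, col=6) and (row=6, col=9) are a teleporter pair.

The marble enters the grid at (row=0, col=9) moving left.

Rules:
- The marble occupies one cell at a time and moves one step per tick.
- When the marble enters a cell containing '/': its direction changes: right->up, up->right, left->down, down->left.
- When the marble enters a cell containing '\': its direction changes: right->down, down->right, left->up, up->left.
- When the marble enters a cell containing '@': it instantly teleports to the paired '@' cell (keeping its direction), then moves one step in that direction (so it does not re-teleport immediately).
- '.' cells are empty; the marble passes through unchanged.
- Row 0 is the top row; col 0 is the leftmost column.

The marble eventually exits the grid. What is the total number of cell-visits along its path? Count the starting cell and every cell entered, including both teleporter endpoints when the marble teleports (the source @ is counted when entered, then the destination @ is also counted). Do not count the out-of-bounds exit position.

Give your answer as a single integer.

Step 1: enter (0,9), '.' pass, move left to (0,8)
Step 2: enter (0,8), '.' pass, move left to (0,7)
Step 3: enter (0,7), '/' deflects left->down, move down to (1,7)
Step 4: enter (1,7), '.' pass, move down to (2,7)
Step 5: enter (2,7), '.' pass, move down to (3,7)
Step 6: enter (3,7), '.' pass, move down to (4,7)
Step 7: enter (4,7), '.' pass, move down to (5,7)
Step 8: enter (5,7), '.' pass, move down to (6,7)
Step 9: enter (6,7), '.' pass, move down to (7,7)
Step 10: enter (7,7), '.' pass, move down to (8,7)
Step 11: enter (8,7), '.' pass, move down to (9,7)
Step 12: enter (9,7), '.' pass, move down to (10,7)
Step 13: at (10,7) — EXIT via bottom edge, pos 7
Path length (cell visits): 12

Answer: 12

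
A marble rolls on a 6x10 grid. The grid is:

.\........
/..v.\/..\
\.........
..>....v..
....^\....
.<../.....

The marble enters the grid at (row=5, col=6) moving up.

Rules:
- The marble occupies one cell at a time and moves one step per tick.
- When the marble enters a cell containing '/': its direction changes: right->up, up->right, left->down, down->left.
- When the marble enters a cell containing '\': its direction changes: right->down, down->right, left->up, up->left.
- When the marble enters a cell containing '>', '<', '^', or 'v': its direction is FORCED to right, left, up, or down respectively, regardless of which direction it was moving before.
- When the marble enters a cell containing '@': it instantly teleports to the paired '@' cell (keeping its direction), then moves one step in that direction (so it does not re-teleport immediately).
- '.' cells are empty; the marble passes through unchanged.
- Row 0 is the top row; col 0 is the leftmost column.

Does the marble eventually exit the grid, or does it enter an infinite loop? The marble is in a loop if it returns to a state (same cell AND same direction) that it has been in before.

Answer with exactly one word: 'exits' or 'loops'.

Step 1: enter (5,6), '.' pass, move up to (4,6)
Step 2: enter (4,6), '.' pass, move up to (3,6)
Step 3: enter (3,6), '.' pass, move up to (2,6)
Step 4: enter (2,6), '.' pass, move up to (1,6)
Step 5: enter (1,6), '/' deflects up->right, move right to (1,7)
Step 6: enter (1,7), '.' pass, move right to (1,8)
Step 7: enter (1,8), '.' pass, move right to (1,9)
Step 8: enter (1,9), '\' deflects right->down, move down to (2,9)
Step 9: enter (2,9), '.' pass, move down to (3,9)
Step 10: enter (3,9), '.' pass, move down to (4,9)
Step 11: enter (4,9), '.' pass, move down to (5,9)
Step 12: enter (5,9), '.' pass, move down to (6,9)
Step 13: at (6,9) — EXIT via bottom edge, pos 9

Answer: exits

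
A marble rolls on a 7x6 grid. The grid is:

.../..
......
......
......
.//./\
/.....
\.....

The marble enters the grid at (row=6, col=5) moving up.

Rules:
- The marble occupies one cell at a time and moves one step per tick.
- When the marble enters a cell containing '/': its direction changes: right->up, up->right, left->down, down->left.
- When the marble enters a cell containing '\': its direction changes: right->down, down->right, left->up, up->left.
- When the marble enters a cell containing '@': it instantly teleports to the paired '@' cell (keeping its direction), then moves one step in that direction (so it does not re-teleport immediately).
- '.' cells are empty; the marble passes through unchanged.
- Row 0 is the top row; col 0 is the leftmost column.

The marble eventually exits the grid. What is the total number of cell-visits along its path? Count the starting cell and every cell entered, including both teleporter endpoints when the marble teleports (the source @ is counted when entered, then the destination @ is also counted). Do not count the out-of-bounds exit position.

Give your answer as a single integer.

Answer: 6

Derivation:
Step 1: enter (6,5), '.' pass, move up to (5,5)
Step 2: enter (5,5), '.' pass, move up to (4,5)
Step 3: enter (4,5), '\' deflects up->left, move left to (4,4)
Step 4: enter (4,4), '/' deflects left->down, move down to (5,4)
Step 5: enter (5,4), '.' pass, move down to (6,4)
Step 6: enter (6,4), '.' pass, move down to (7,4)
Step 7: at (7,4) — EXIT via bottom edge, pos 4
Path length (cell visits): 6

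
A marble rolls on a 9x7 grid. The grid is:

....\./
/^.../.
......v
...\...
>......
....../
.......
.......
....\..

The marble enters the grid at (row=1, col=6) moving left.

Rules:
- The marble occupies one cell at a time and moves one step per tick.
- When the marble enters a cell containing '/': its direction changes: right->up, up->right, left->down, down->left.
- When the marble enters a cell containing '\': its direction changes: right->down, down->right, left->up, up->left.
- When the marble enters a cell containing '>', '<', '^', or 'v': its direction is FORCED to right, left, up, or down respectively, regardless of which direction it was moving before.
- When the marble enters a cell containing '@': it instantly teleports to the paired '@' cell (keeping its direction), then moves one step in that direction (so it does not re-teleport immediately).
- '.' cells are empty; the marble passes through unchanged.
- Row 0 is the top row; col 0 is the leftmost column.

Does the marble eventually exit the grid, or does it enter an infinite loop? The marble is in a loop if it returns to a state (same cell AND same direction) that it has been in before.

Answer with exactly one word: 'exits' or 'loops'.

Answer: exits

Derivation:
Step 1: enter (1,6), '.' pass, move left to (1,5)
Step 2: enter (1,5), '/' deflects left->down, move down to (2,5)
Step 3: enter (2,5), '.' pass, move down to (3,5)
Step 4: enter (3,5), '.' pass, move down to (4,5)
Step 5: enter (4,5), '.' pass, move down to (5,5)
Step 6: enter (5,5), '.' pass, move down to (6,5)
Step 7: enter (6,5), '.' pass, move down to (7,5)
Step 8: enter (7,5), '.' pass, move down to (8,5)
Step 9: enter (8,5), '.' pass, move down to (9,5)
Step 10: at (9,5) — EXIT via bottom edge, pos 5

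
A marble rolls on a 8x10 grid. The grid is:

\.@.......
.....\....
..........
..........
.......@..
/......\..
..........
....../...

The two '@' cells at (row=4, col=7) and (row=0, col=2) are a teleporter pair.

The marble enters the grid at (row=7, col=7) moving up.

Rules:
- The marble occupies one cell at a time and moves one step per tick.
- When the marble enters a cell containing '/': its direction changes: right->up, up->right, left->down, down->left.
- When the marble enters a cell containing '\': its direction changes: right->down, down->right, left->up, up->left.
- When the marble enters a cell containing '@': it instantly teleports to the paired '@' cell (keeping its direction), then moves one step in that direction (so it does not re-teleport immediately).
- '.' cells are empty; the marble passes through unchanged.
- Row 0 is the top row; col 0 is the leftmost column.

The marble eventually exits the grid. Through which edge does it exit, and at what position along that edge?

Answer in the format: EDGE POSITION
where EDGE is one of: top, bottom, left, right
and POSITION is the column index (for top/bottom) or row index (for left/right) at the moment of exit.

Step 1: enter (7,7), '.' pass, move up to (6,7)
Step 2: enter (6,7), '.' pass, move up to (5,7)
Step 3: enter (5,7), '\' deflects up->left, move left to (5,6)
Step 4: enter (5,6), '.' pass, move left to (5,5)
Step 5: enter (5,5), '.' pass, move left to (5,4)
Step 6: enter (5,4), '.' pass, move left to (5,3)
Step 7: enter (5,3), '.' pass, move left to (5,2)
Step 8: enter (5,2), '.' pass, move left to (5,1)
Step 9: enter (5,1), '.' pass, move left to (5,0)
Step 10: enter (5,0), '/' deflects left->down, move down to (6,0)
Step 11: enter (6,0), '.' pass, move down to (7,0)
Step 12: enter (7,0), '.' pass, move down to (8,0)
Step 13: at (8,0) — EXIT via bottom edge, pos 0

Answer: bottom 0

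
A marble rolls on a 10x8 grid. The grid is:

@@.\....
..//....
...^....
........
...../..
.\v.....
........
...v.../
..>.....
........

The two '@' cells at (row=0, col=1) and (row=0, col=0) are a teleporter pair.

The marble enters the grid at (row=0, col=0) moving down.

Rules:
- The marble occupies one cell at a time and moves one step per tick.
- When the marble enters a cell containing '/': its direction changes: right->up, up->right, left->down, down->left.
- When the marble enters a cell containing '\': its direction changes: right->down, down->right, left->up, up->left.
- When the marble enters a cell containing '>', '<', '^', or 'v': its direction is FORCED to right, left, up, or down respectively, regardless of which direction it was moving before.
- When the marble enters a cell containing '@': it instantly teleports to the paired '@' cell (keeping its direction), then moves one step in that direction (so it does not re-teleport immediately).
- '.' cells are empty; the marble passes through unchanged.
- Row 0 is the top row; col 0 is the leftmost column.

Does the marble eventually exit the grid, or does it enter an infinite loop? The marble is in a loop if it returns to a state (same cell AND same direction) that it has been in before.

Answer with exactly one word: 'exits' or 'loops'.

Answer: exits

Derivation:
Step 1: enter (0,0), '@' teleport (0,0)->(0,1), also enter (0,1), move down to (1,1)
Step 2: enter (1,1), '.' pass, move down to (2,1)
Step 3: enter (2,1), '.' pass, move down to (3,1)
Step 4: enter (3,1), '.' pass, move down to (4,1)
Step 5: enter (4,1), '.' pass, move down to (5,1)
Step 6: enter (5,1), '\' deflects down->right, move right to (5,2)
Step 7: enter (5,2), 'v' forces right->down, move down to (6,2)
Step 8: enter (6,2), '.' pass, move down to (7,2)
Step 9: enter (7,2), '.' pass, move down to (8,2)
Step 10: enter (8,2), '>' forces down->right, move right to (8,3)
Step 11: enter (8,3), '.' pass, move right to (8,4)
Step 12: enter (8,4), '.' pass, move right to (8,5)
Step 13: enter (8,5), '.' pass, move right to (8,6)
Step 14: enter (8,6), '.' pass, move right to (8,7)
Step 15: enter (8,7), '.' pass, move right to (8,8)
Step 16: at (8,8) — EXIT via right edge, pos 8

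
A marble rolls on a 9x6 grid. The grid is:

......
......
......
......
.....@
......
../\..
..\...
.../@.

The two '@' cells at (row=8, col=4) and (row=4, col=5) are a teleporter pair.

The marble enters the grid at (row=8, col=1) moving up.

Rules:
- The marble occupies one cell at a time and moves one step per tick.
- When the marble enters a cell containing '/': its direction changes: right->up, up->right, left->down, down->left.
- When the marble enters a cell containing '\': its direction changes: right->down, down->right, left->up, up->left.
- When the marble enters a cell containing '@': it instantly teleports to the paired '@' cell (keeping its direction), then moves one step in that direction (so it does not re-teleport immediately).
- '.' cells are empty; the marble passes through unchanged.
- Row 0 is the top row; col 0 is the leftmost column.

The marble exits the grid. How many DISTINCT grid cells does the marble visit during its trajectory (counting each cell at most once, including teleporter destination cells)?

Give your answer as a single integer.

Answer: 9

Derivation:
Step 1: enter (8,1), '.' pass, move up to (7,1)
Step 2: enter (7,1), '.' pass, move up to (6,1)
Step 3: enter (6,1), '.' pass, move up to (5,1)
Step 4: enter (5,1), '.' pass, move up to (4,1)
Step 5: enter (4,1), '.' pass, move up to (3,1)
Step 6: enter (3,1), '.' pass, move up to (2,1)
Step 7: enter (2,1), '.' pass, move up to (1,1)
Step 8: enter (1,1), '.' pass, move up to (0,1)
Step 9: enter (0,1), '.' pass, move up to (-1,1)
Step 10: at (-1,1) — EXIT via top edge, pos 1
Distinct cells visited: 9 (path length 9)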